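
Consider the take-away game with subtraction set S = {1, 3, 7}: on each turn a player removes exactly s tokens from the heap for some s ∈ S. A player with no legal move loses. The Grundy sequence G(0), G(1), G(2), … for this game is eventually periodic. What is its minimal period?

2

G(0) = 0
G(1) = mex{0} = 1
G(2) = mex{1} = 0
G(3) = mex{0,0} = 1
G(4) = mex{1,1} = 0
G(5) = mex{0,0} = 1
G(6) = mex{1,1} = 0
G(7) = mex{0,0,0} = 1
G(8) = mex{1,1,1} = 0
G(9) = mex{0,0,0} = 1
G(10) = mex{1,1,1} = 0
G(11) = mex{0,0,0} = 1
G(12) = mex{1,1,1} = 0
G(13) = mex{0,0,0} = 1
G(14) = mex{1,1,1} = 0
G(n+2) = G(n) holds for n = 0,…,6 (a full window of length max(S) = 7), so the sequence is purely periodic with period 2.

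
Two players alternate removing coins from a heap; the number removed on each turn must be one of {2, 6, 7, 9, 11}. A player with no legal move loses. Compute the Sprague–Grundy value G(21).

n :  0  1  2  3  4  5  6  7  8  9 10 11 12 13 14 15 16 17 18 19 20 21
G :  0  0  1  1  0  0  1  1  2  2  3  3  2  2  3  3  4  0  0  1  1  0

0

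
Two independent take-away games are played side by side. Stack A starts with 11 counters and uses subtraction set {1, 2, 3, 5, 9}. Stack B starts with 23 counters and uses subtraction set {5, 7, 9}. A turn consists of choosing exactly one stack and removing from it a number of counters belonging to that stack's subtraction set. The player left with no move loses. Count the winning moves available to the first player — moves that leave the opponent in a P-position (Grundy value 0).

1

Stack A, S = {1, 2, 3, 5, 9}:
G(0) = 0
G(1) = mex{0} = 1
G(2) = mex{1,0} = 2
G(3) = mex{2,1,0} = 3
G(4) = mex{3,2,1} = 0
G(5) = mex{0,3,2,0} = 1
G(6) = mex{1,0,3,1} = 2
G(7) = mex{2,1,0,2} = 3
G(8) = mex{3,2,1,3} = 0
G(9) = mex{0,3,2,0,0} = 1
G(10) = mex{1,0,3,1,1} = 2
G(11) = mex{2,1,0,2,2} = 3
G_A(11) = 3.
Stack B, S = {5, 7, 9}:
n :  0  1  2  3  4  5  6  7  8  9 10 11 12 13 14 15 16 17 18 19 20 21 22 23
G :  0  0  0  0  0  1  1  1  1  1  2  2  2  2  0  0  0  0  0  1  1  1  1  1
G_B(23) = 1.
Combined Grundy value = 3 ⊕ 1 = 2.
A winning move leaves total XOR = 0, i.e. changes one component's Grundy value g to g ⊕ X where X is the current total.
Stack A: need g' = 3⊕2 = 1. Options: 11−1→G=2, 11−2→G=1, 11−3→G=0, 11−5→G=2, 11−9→G=2. Hits: 1.
Stack B: need g' = 1⊕2 = 3. Options: 23−5→G=0, 23−7→G=0, 23−9→G=0. Hits: 0.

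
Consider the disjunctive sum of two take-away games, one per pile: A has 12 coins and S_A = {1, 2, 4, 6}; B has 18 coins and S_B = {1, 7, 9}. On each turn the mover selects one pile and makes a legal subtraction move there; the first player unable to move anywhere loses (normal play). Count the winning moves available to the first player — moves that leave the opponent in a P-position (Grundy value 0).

Pile A, S = {1, 2, 4, 6}:
n :  0  1  2  3  4  5  6  7  8  9 10 11 12
G :  0  1  2  0  1  2  3  4  0  1  2  0  1
G_A(12) = 1.
Pile B, S = {1, 7, 9}:
n :  0  1  2  3  4  5  6  7  8  9 10 11 12 13 14 15 16 17 18
G :  0  1  0  1  0  1  0  1  0  1  0  1  0  1  0  1  0  1  0
G_B(18) = 0.
Combined Grundy value = 1 ⊕ 0 = 1.
A winning move leaves total XOR = 0, i.e. changes one component's Grundy value g to g ⊕ X where X is the current total.
Pile A: need g' = 1⊕1 = 0. Options: 12−1→G=0, 12−2→G=2, 12−4→G=0, 12−6→G=3. Hits: 2.
Pile B: need g' = 0⊕1 = 1. Options: 18−1→G=1, 18−7→G=1, 18−9→G=1. Hits: 3.

5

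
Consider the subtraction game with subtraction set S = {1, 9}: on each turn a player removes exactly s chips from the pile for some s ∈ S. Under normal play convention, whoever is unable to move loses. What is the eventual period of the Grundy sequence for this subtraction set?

2

G(0) = 0
G(1) = mex{0} = 1
G(2) = mex{1} = 0
G(3) = mex{0} = 1
G(4) = mex{1} = 0
G(5) = mex{0} = 1
G(6) = mex{1} = 0
G(7) = mex{0} = 1
G(8) = mex{1} = 0
G(9) = mex{0,0} = 1
G(10) = mex{1,1} = 0
G(11) = mex{0,0} = 1
G(12) = mex{1,1} = 0
G(13) = mex{0,0} = 1
G(14) = mex{1,1} = 0
G(n+2) = G(n) holds for n = 0,…,8 (a full window of length max(S) = 9), so the sequence is purely periodic with period 2.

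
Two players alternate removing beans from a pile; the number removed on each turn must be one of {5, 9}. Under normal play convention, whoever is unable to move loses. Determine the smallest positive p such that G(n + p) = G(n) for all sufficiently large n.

14

n :  0  1  2  3  4  5  6  7  8  9 10 11 12 13 14 15 16 17 18 19 20 21 22 23 24 25 26 27 28 29
G :  0  0  0  0  0  1  1  1  1  1  2  2  2  2  0  0  0  0  0  1  1  1  1  1  2  2  2  2  0  0
G(n+14) = G(n) holds for n = 0,…,8 (a full window of length max(S) = 9), so the sequence is purely periodic with period 14.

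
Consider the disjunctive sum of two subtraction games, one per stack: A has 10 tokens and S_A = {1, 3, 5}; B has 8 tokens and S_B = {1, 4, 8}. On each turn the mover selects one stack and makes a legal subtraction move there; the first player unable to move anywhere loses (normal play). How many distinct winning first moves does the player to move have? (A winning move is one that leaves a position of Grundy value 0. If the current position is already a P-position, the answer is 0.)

5

Stack A, S = {1, 3, 5}:
n :  0  1  2  3  4  5  6  7  8  9 10
G :  0  1  0  1  0  1  0  1  0  1  0
G_A(10) = 0.
Stack B, S = {1, 4, 8}:
n : 0 1 2 3 4 5 6 7 8
G : 0 1 0 1 2 0 1 0 1
G_B(8) = 1.
Combined Grundy value = 0 ⊕ 1 = 1.
A winning move leaves total XOR = 0, i.e. changes one component's Grundy value g to g ⊕ X where X is the current total.
Stack A: need g' = 0⊕1 = 1. Options: 10−1→G=1, 10−3→G=1, 10−5→G=1. Hits: 3.
Stack B: need g' = 1⊕1 = 0. Options: 8−1→G=0, 8−4→G=2, 8−8→G=0. Hits: 2.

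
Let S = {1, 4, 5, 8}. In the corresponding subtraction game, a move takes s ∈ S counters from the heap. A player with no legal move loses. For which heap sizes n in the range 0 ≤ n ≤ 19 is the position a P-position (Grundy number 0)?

0, 2, 9, 11, 18

n :  0  1  2  3  4  5  6  7  8  9 10 11 12 13 14 15 16 17 18 19
G :  0  1  0  1  2  3  2  3  4  0  1  0  1  2  3  2  3  4  0  1
P-positions are exactly the n with G(n) = 0.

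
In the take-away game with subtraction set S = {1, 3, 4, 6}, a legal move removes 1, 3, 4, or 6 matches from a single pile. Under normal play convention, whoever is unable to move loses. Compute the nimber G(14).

0

n :  0  1  2  3  4  5  6  7  8  9 10 11 12 13 14
G :  0  1  0  1  2  3  2  0  1  0  1  2  3  2  0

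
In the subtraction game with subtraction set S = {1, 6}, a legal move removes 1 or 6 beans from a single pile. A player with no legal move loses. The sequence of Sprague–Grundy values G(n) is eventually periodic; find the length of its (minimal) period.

7

G(0) = 0
G(1) = mex{0} = 1
G(2) = mex{1} = 0
G(3) = mex{0} = 1
G(4) = mex{1} = 0
G(5) = mex{0} = 1
G(6) = mex{1,0} = 2
G(7) = mex{2,1} = 0
G(8) = mex{0,0} = 1
G(9) = mex{1,1} = 0
G(10) = mex{0,0} = 1
G(11) = mex{1,1} = 0
G(12) = mex{0,2} = 1
G(13) = mex{1,0} = 2
G(14) = mex{2,1} = 0
G(15) = mex{0,0} = 1
G(n+7) = G(n) holds for n = 0,…,5 (a full window of length max(S) = 6), so the sequence is purely periodic with period 7.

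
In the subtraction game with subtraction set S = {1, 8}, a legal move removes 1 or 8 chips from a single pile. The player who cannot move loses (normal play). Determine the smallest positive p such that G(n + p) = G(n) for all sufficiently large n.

n :  0  1  2  3  4  5  6  7  8  9 10 11 12 13 14 15 16 17 18 19
G :  0  1  0  1  0  1  0  1  2  0  1  0  1  0  1  0  1  2  0  1
G(n+9) = G(n) holds for n = 0,…,7 (a full window of length max(S) = 8), so the sequence is purely periodic with period 9.

9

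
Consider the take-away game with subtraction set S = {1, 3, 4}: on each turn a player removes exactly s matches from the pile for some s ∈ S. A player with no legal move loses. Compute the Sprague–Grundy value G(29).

1

G(0) = 0
G(1) = mex{0} = 1
G(2) = mex{1} = 0
G(3) = mex{0,0} = 1
G(4) = mex{1,1,0} = 2
G(5) = mex{2,0,1} = 3
G(6) = mex{3,1,0} = 2
G(7) = mex{2,2,1} = 0
G(8) = mex{0,3,2} = 1
G(9) = mex{1,2,3} = 0
G(10) = mex{0,0,2} = 1
G(11) = mex{1,1,0} = 2
G(12) = mex{2,0,1} = 3
G(13) = mex{3,1,0} = 2
G(14) = mex{2,2,1} = 0
G(15) = mex{0,3,2} = 1
G(16) = mex{1,2,3} = 0
G(17) = mex{0,0,2} = 1
G(18) = mex{1,1,0} = 2
G(19) = mex{2,0,1} = 3
G(20) = mex{3,1,0} = 2
G(21) = mex{2,2,1} = 0
G(22) = mex{0,3,2} = 1
G(23) = mex{1,2,3} = 0
G(24) = mex{0,0,2} = 1
G(25) = mex{1,1,0} = 2
G(26) = mex{2,0,1} = 3
G(27) = mex{3,1,0} = 2
G(28) = mex{2,2,1} = 0
G(29) = mex{0,3,2} = 1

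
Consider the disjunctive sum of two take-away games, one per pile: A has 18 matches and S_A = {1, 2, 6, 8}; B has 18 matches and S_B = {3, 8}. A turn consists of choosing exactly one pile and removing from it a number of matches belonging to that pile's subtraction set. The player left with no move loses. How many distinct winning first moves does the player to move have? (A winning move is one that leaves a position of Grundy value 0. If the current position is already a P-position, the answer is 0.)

4

Pile A, S = {1, 2, 6, 8}:
G(0) = 0
G(1) = mex{0} = 1
G(2) = mex{1,0} = 2
G(3) = mex{2,1} = 0
G(4) = mex{0,2} = 1
G(5) = mex{1,0} = 2
G(6) = mex{2,1,0} = 3
G(7) = mex{3,2,1} = 0
G(8) = mex{0,3,2,0} = 1
G(9) = mex{1,0,0,1} = 2
G(10) = mex{2,1,1,2} = 0
G(11) = mex{0,2,2,0} = 1
G(12) = mex{1,0,3,1} = 2
G(13) = mex{2,1,0,2} = 3
G(14) = mex{3,2,1,3} = 0
G(15) = mex{0,3,2,0} = 1
G(16) = mex{1,0,0,1} = 2
G(17) = mex{2,1,1,2} = 0
G(18) = mex{0,2,2,0} = 1
G_A(18) = 1.
Pile B, S = {3, 8}:
n :  0  1  2  3  4  5  6  7  8  9 10 11 12 13 14 15 16 17 18
G :  0  0  0  1  1  1  0  0  2  1  1  0  0  0  1  1  1  0  0
G_B(18) = 0.
Combined Grundy value = 1 ⊕ 0 = 1.
A winning move leaves total XOR = 0, i.e. changes one component's Grundy value g to g ⊕ X where X is the current total.
Pile A: need g' = 1⊕1 = 0. Options: 18−1→G=0, 18−2→G=2, 18−6→G=2, 18−8→G=0. Hits: 2.
Pile B: need g' = 0⊕1 = 1. Options: 18−3→G=1, 18−8→G=1. Hits: 2.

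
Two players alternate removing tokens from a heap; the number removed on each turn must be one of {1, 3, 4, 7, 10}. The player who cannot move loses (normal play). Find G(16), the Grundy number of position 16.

3

n :  0  1  2  3  4  5  6  7  8  9 10 11 12 13 14 15 16
G :  0  1  0  1  2  3  2  3  0  1  4  5  2  0  1  4  3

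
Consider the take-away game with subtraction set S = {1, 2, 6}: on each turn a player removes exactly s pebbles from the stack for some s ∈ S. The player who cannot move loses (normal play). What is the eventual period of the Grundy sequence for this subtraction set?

7

n :  0  1  2  3  4  5  6  7  8  9 10 11 12 13 14 15
G :  0  1  2  0  1  2  3  0  1  2  0  1  2  3  0  1
G(n+7) = G(n) holds for n = 0,…,5 (a full window of length max(S) = 6), so the sequence is purely periodic with period 7.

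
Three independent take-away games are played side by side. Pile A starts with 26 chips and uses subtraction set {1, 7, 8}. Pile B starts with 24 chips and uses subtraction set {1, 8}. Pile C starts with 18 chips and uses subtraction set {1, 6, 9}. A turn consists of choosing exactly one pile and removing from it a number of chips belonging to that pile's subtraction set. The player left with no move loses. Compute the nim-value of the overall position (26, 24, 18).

Pile A, S = {1, 7, 8}:
n :  0  1  2  3  4  5  6  7  8  9 10 11 12 13 14 15 16 17 18 19 20 21 22 23 24 25 26
G :  0  1  0  1  0  1  0  1  2  3  2  3  2  3  2  0  1  0  1  0  1  0  1  2  3  2  3
G_A(26) = 3.
Pile B, S = {1, 8}:
G(0) = 0
G(1) = mex{0} = 1
G(2) = mex{1} = 0
G(3) = mex{0} = 1
G(4) = mex{1} = 0
G(5) = mex{0} = 1
G(6) = mex{1} = 0
G(7) = mex{0} = 1
G(8) = mex{1,0} = 2
G(9) = mex{2,1} = 0
G(10) = mex{0,0} = 1
G(11) = mex{1,1} = 0
G(12) = mex{0,0} = 1
G(13) = mex{1,1} = 0
G(14) = mex{0,0} = 1
G(15) = mex{1,1} = 0
G(16) = mex{0,2} = 1
G(17) = mex{1,0} = 2
G(18) = mex{2,1} = 0
G(19) = mex{0,0} = 1
G(20) = mex{1,1} = 0
G(21) = mex{0,0} = 1
G(22) = mex{1,1} = 0
G(23) = mex{0,0} = 1
G(24) = mex{1,1} = 0
G_B(24) = 0.
Pile C, S = {1, 6, 9}:
n :  0  1  2  3  4  5  6  7  8  9 10 11 12 13 14 15 16 17 18
G :  0  1  0  1  0  1  2  0  1  2  3  2  0  1  0  1  2  0  1
G_C(18) = 1.
Combined Grundy value = 3 ⊕ 0 ⊕ 1 = 2.

2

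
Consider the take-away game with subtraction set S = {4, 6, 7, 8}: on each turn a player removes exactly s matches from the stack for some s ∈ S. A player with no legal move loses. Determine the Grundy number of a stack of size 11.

2

G(0) = 0
G(1) = mex{} = 0
G(2) = mex{} = 0
G(3) = mex{} = 0
G(4) = mex{0} = 1
G(5) = mex{0} = 1
G(6) = mex{0,0} = 1
G(7) = mex{0,0,0} = 1
G(8) = mex{1,0,0,0} = 2
G(9) = mex{1,0,0,0} = 2
G(10) = mex{1,1,0,0} = 2
G(11) = mex{1,1,1,0} = 2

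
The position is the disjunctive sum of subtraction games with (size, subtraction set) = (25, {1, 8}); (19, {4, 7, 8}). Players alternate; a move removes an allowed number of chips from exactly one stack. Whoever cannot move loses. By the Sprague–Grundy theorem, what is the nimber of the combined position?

Stack A, S = {1, 8}:
n :  0  1  2  3  4  5  6  7  8  9 10 11 12 13 14 15 16 17 18 19 20 21 22 23 24 25
G :  0  1  0  1  0  1  0  1  2  0  1  0  1  0  1  0  1  2  0  1  0  1  0  1  0  1
G_A(25) = 1.
Stack B, S = {4, 7, 8}:
n :  0  1  2  3  4  5  6  7  8  9 10 11 12 13 14 15 16 17 18 19
G :  0  0  0  0  1  1  1  1  2  2  2  2  0  0  0  0  1  1  1  1
G_B(19) = 1.
Combined Grundy value = 1 ⊕ 1 = 0.

0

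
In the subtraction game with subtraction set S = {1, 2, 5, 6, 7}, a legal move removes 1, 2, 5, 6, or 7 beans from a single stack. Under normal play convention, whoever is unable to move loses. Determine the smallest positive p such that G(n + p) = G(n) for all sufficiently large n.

G(0) = 0
G(1) = mex{0} = 1
G(2) = mex{1,0} = 2
G(3) = mex{2,1} = 0
G(4) = mex{0,2} = 1
G(5) = mex{1,0,0} = 2
G(6) = mex{2,1,1,0} = 3
G(7) = mex{3,2,2,1,0} = 4
G(8) = mex{4,3,0,2,1} = 5
G(9) = mex{5,4,1,0,2} = 3
G(10) = mex{3,5,2,1,0} = 4
G(11) = mex{4,3,3,2,1} = 0
G(12) = mex{0,4,4,3,2} = 1
G(13) = mex{1,0,5,4,3} = 2
G(14) = mex{2,1,3,5,4} = 0
G(15) = mex{0,2,4,3,5} = 1
G(16) = mex{1,0,0,4,3} = 2
G(17) = mex{2,1,1,0,4} = 3
G(18) = mex{3,2,2,1,0} = 4
G(19) = mex{4,3,0,2,1} = 5
G(20) = mex{5,4,1,0,2} = 3
G(21) = mex{3,5,2,1,0} = 4
G(22) = mex{4,3,3,2,1} = 0
G(23) = mex{0,4,4,3,2} = 1
G(n+11) = G(n) holds for n = 0,…,6 (a full window of length max(S) = 7), so the sequence is purely periodic with period 11.

11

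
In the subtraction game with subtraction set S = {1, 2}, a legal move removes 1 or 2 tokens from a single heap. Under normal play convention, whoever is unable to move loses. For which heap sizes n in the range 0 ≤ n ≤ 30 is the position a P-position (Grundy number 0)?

0, 3, 6, 9, 12, 15, 18, 21, 24, 27, 30

G(0) = 0
G(1) = mex{0} = 1
G(2) = mex{1,0} = 2
G(3) = mex{2,1} = 0
G(4) = mex{0,2} = 1
G(5) = mex{1,0} = 2
G(6) = mex{2,1} = 0
G(7) = mex{0,2} = 1
G(8) = mex{1,0} = 2
G(9) = mex{2,1} = 0
G(10) = mex{0,2} = 1
G(11) = mex{1,0} = 2
G(12) = mex{2,1} = 0
G(13) = mex{0,2} = 1
G(14) = mex{1,0} = 2
G(15) = mex{2,1} = 0
G(16) = mex{0,2} = 1
G(17) = mex{1,0} = 2
G(18) = mex{2,1} = 0
G(19) = mex{0,2} = 1
G(20) = mex{1,0} = 2
G(21) = mex{2,1} = 0
G(22) = mex{0,2} = 1
G(23) = mex{1,0} = 2
G(24) = mex{2,1} = 0
G(25) = mex{0,2} = 1
G(26) = mex{1,0} = 2
G(27) = mex{2,1} = 0
G(28) = mex{0,2} = 1
G(29) = mex{1,0} = 2
G(30) = mex{2,1} = 0
P-positions are exactly the n with G(n) = 0.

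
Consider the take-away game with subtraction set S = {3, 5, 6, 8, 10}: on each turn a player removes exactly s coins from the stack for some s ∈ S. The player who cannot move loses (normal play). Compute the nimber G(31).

1

G(0) = 0
G(1) = mex{} = 0
G(2) = mex{} = 0
G(3) = mex{0} = 1
G(4) = mex{0} = 1
G(5) = mex{0,0} = 1
G(6) = mex{1,0,0} = 2
G(7) = mex{1,0,0} = 2
G(8) = mex{1,1,0,0} = 2
G(9) = mex{2,1,1,0} = 3
G(10) = mex{2,1,1,0,0} = 3
G(11) = mex{2,2,1,1,0} = 3
G(12) = mex{3,2,2,1,0} = 4
G(13) = mex{3,2,2,1,1} = 0
G(14) = mex{3,3,2,2,1} = 0
G(15) = mex{4,3,3,2,1} = 0
G(16) = mex{0,3,3,2,2} = 1
G(17) = mex{0,4,3,3,2} = 1
G(18) = mex{0,0,4,3,2} = 1
G(19) = mex{1,0,0,3,3} = 2
G(20) = mex{1,0,0,4,3} = 2
G(21) = mex{1,1,0,0,3} = 2
G(22) = mex{2,1,1,0,4} = 3
G(23) = mex{2,1,1,0,0} = 3
G(24) = mex{2,2,1,1,0} = 3
G(25) = mex{3,2,2,1,0} = 4
G(26) = mex{3,2,2,1,1} = 0
G(27) = mex{3,3,2,2,1} = 0
G(28) = mex{4,3,3,2,1} = 0
G(29) = mex{0,3,3,2,2} = 1
G(30) = mex{0,4,3,3,2} = 1
G(31) = mex{0,0,4,3,2} = 1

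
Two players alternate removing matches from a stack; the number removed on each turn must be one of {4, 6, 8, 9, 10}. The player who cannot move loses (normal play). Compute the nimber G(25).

2

n :  0  1  2  3  4  5  6  7  8  9 10 11 12 13 14 15 16 17 18 19 20 21 22 23 24 25
G :  0  0  0  0  1  1  1  1  2  2  2  2  3  3  0  0  0  0  1  1  1  1  2  2  2  2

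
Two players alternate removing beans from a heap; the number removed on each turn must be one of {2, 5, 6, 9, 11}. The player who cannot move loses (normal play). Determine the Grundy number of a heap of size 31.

2

n :  0  1  2  3  4  5  6  7  8  9 10 11 12 13 14 15 16 17 18 19 20 21 22 23 24 25 26 27 28 29 30 31
G :  0  0  1  1  0  2  1  3  0  2  1  3  2  2  3  3  0  4  1  5  0  4  1  0  0  1  1  2  2  3  3  2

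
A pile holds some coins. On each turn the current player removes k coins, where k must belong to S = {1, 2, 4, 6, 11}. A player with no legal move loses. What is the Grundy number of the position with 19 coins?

3

n :  0  1  2  3  4  5  6  7  8  9 10 11 12 13 14 15 16 17 18 19
G :  0  1  2  0  1  2  3  4  0  1  2  3  4  0  1  2  0  1  2  3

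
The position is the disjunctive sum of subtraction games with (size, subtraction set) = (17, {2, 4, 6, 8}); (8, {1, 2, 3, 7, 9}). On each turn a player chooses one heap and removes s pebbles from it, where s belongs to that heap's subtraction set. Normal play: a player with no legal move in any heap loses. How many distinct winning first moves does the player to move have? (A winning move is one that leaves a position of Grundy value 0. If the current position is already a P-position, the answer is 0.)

Heap A, S = {2, 4, 6, 8}:
G(0) = 0
G(1) = mex{} = 0
G(2) = mex{0} = 1
G(3) = mex{0} = 1
G(4) = mex{1,0} = 2
G(5) = mex{1,0} = 2
G(6) = mex{2,1,0} = 3
G(7) = mex{2,1,0} = 3
G(8) = mex{3,2,1,0} = 4
G(9) = mex{3,2,1,0} = 4
G(10) = mex{4,3,2,1} = 0
G(11) = mex{4,3,2,1} = 0
G(12) = mex{0,4,3,2} = 1
G(13) = mex{0,4,3,2} = 1
G(14) = mex{1,0,4,3} = 2
G(15) = mex{1,0,4,3} = 2
G(16) = mex{2,1,0,4} = 3
G(17) = mex{2,1,0,4} = 3
G_A(17) = 3.
Heap B, S = {1, 2, 3, 7, 9}:
n : 0 1 2 3 4 5 6 7 8
G : 0 1 2 3 0 1 2 3 0
G_B(8) = 0.
Combined Grundy value = 3 ⊕ 0 = 3.
A winning move leaves total XOR = 0, i.e. changes one component's Grundy value g to g ⊕ X where X is the current total.
Heap A: need g' = 3⊕3 = 0. Options: 17−2→G=2, 17−4→G=1, 17−6→G=0, 17−8→G=4. Hits: 1.
Heap B: need g' = 0⊕3 = 3. Options: 8−1→G=3, 8−2→G=2, 8−3→G=1, 8−7→G=1. Hits: 1.

2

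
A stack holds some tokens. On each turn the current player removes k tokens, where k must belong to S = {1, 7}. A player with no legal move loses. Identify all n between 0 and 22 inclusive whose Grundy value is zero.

G(0) = 0
G(1) = mex{0} = 1
G(2) = mex{1} = 0
G(3) = mex{0} = 1
G(4) = mex{1} = 0
G(5) = mex{0} = 1
G(6) = mex{1} = 0
G(7) = mex{0,0} = 1
G(8) = mex{1,1} = 0
G(9) = mex{0,0} = 1
G(10) = mex{1,1} = 0
G(11) = mex{0,0} = 1
G(12) = mex{1,1} = 0
G(13) = mex{0,0} = 1
G(14) = mex{1,1} = 0
G(15) = mex{0,0} = 1
G(16) = mex{1,1} = 0
G(17) = mex{0,0} = 1
G(18) = mex{1,1} = 0
G(19) = mex{0,0} = 1
G(20) = mex{1,1} = 0
G(21) = mex{0,0} = 1
G(22) = mex{1,1} = 0
P-positions are exactly the n with G(n) = 0.

0, 2, 4, 6, 8, 10, 12, 14, 16, 18, 20, 22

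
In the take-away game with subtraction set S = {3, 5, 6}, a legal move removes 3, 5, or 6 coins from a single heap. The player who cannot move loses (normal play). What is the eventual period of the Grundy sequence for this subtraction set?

n :  0  1  2  3  4  5  6  7  8  9 10 11 12 13 14 15 16 17 18 19
G :  0  0  0  1  1  1  2  2  2  0  0  0  1  1  1  2  2  2  0  0
G(n+9) = G(n) holds for n = 0,…,5 (a full window of length max(S) = 6), so the sequence is purely periodic with period 9.

9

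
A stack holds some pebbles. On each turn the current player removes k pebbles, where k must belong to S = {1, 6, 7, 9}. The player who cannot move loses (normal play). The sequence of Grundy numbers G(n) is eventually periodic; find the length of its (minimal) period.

12

n :  0  1  2  3  4  5  6  7  8  9 10 11 12 13 14 15 16 17 18 19 20 21 22 23 24 25
G :  0  1  0  1  0  1  2  3  2  3  2  3  0  1  0  1  0  1  2  3  2  3  2  3  0  1
G(n+12) = G(n) holds for n = 0,…,8 (a full window of length max(S) = 9), so the sequence is purely periodic with period 12.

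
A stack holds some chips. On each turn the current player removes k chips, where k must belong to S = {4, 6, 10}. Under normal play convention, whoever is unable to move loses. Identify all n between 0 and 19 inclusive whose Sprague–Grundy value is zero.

n :  0  1  2  3  4  5  6  7  8  9 10 11 12 13 14 15 16 17 18 19
G :  0  0  0  0  1  1  1  1  2  2  2  2  3  3  0  0  0  0  1  1
P-positions are exactly the n with G(n) = 0.

0, 1, 2, 3, 14, 15, 16, 17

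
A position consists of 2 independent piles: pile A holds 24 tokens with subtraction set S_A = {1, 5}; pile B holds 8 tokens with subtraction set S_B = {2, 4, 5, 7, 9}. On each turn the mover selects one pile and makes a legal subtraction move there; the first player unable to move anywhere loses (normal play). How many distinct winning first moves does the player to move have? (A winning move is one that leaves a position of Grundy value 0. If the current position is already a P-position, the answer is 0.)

1

Pile A, S = {1, 5}:
n :  0  1  2  3  4  5  6  7  8  9 10 11 12 13 14 15 16 17 18 19 20 21 22 23 24
G :  0  1  0  1  0  1  0  1  0  1  0  1  0  1  0  1  0  1  0  1  0  1  0  1  0
G_A(24) = 0.
Pile B, S = {2, 4, 5, 7, 9}:
n : 0 1 2 3 4 5 6 7 8
G : 0 0 1 1 2 2 3 3 4
G_B(8) = 4.
Combined Grundy value = 0 ⊕ 4 = 4.
A winning move leaves total XOR = 0, i.e. changes one component's Grundy value g to g ⊕ X where X is the current total.
Pile A: need g' = 0⊕4 = 4. Options: 24−1→G=1, 24−5→G=1. Hits: 0.
Pile B: need g' = 4⊕4 = 0. Options: 8−2→G=3, 8−4→G=2, 8−5→G=1, 8−7→G=0. Hits: 1.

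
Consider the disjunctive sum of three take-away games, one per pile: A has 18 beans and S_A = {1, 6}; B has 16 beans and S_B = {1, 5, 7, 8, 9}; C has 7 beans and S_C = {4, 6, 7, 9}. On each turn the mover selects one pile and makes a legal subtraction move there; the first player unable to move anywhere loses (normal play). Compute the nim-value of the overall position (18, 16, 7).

Pile A, S = {1, 6}:
G(0) = 0
G(1) = mex{0} = 1
G(2) = mex{1} = 0
G(3) = mex{0} = 1
G(4) = mex{1} = 0
G(5) = mex{0} = 1
G(6) = mex{1,0} = 2
G(7) = mex{2,1} = 0
G(8) = mex{0,0} = 1
G(9) = mex{1,1} = 0
G(10) = mex{0,0} = 1
G(11) = mex{1,1} = 0
G(12) = mex{0,2} = 1
G(13) = mex{1,0} = 2
G(14) = mex{2,1} = 0
G(15) = mex{0,0} = 1
G(16) = mex{1,1} = 0
G(17) = mex{0,0} = 1
G(18) = mex{1,1} = 0
G_A(18) = 0.
Pile B, S = {1, 5, 7, 8, 9}:
n :  0  1  2  3  4  5  6  7  8  9 10 11 12 13 14 15 16
G :  0  1  0  1  0  1  0  1  2  3  2  3  2  3  2  3  0
G_B(16) = 0.
Pile C, S = {4, 6, 7, 9}:
n : 0 1 2 3 4 5 6 7
G : 0 0 0 0 1 1 1 1
G_C(7) = 1.
Combined Grundy value = 0 ⊕ 0 ⊕ 1 = 1.

1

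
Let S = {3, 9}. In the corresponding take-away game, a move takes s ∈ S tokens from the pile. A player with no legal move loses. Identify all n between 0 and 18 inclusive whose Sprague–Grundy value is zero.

0, 1, 2, 6, 7, 8, 12, 13, 14, 18

n :  0  1  2  3  4  5  6  7  8  9 10 11 12 13 14 15 16 17 18
G :  0  0  0  1  1  1  0  0  0  1  1  1  0  0  0  1  1  1  0
P-positions are exactly the n with G(n) = 0.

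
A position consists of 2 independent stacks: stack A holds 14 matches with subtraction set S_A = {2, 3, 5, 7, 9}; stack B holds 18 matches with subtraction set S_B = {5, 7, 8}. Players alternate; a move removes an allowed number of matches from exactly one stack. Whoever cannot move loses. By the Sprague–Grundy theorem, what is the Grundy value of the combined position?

Stack A, S = {2, 3, 5, 7, 9}:
n :  0  1  2  3  4  5  6  7  8  9 10 11 12 13 14
G :  0  0  1  1  2  2  3  3  4  4  5  0  0  1  1
G_A(14) = 1.
Stack B, S = {5, 7, 8}:
n :  0  1  2  3  4  5  6  7  8  9 10 11 12 13 14 15 16 17 18
G :  0  0  0  0  0  1  1  1  1  1  2  2  2  0  0  0  0  0  1
G_B(18) = 1.
Combined Grundy value = 1 ⊕ 1 = 0.

0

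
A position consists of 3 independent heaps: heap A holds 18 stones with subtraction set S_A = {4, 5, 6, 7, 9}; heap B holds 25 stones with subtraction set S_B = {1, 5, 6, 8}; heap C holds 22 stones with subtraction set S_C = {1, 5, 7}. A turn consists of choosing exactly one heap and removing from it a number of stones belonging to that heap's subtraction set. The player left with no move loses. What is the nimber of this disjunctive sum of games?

Heap A, S = {4, 5, 6, 7, 9}:
G(0) = 0
G(1) = mex{} = 0
G(2) = mex{} = 0
G(3) = mex{} = 0
G(4) = mex{0} = 1
G(5) = mex{0,0} = 1
G(6) = mex{0,0,0} = 1
G(7) = mex{0,0,0,0} = 1
G(8) = mex{1,0,0,0} = 2
G(9) = mex{1,1,0,0,0} = 2
G(10) = mex{1,1,1,0,0} = 2
G(11) = mex{1,1,1,1,0} = 2
G(12) = mex{2,1,1,1,0} = 3
G(13) = mex{2,2,1,1,1} = 0
G(14) = mex{2,2,2,1,1} = 0
G(15) = mex{2,2,2,2,1} = 0
G(16) = mex{3,2,2,2,1} = 0
G(17) = mex{0,3,2,2,2} = 1
G(18) = mex{0,0,3,2,2} = 1
G_A(18) = 1.
Heap B, S = {1, 5, 6, 8}:
G(0) = 0
G(1) = mex{0} = 1
G(2) = mex{1} = 0
G(3) = mex{0} = 1
G(4) = mex{1} = 0
G(5) = mex{0,0} = 1
G(6) = mex{1,1,0} = 2
G(7) = mex{2,0,1} = 3
G(8) = mex{3,1,0,0} = 2
G(9) = mex{2,0,1,1} = 3
G(10) = mex{3,1,0,0} = 2
G(11) = mex{2,2,1,1} = 0
G(12) = mex{0,3,2,0} = 1
G(13) = mex{1,2,3,1} = 0
G(14) = mex{0,3,2,2} = 1
G(15) = mex{1,2,3,3} = 0
G(16) = mex{0,0,2,2} = 1
G(17) = mex{1,1,0,3} = 2
G(18) = mex{2,0,1,2} = 3
G(19) = mex{3,1,0,0} = 2
G(20) = mex{2,0,1,1} = 3
G(21) = mex{3,1,0,0} = 2
G(22) = mex{2,2,1,1} = 0
G(23) = mex{0,3,2,0} = 1
G(24) = mex{1,2,3,1} = 0
G(25) = mex{0,3,2,2} = 1
G_B(25) = 1.
Heap C, S = {1, 5, 7}:
n :  0  1  2  3  4  5  6  7  8  9 10 11 12 13 14 15 16 17 18 19 20 21 22
G :  0  1  0  1  0  1  0  1  0  1  0  1  0  1  0  1  0  1  0  1  0  1  0
G_C(22) = 0.
Combined Grundy value = 1 ⊕ 1 ⊕ 0 = 0.

0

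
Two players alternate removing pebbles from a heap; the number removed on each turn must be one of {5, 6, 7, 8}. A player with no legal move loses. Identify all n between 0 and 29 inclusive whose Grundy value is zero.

0, 1, 2, 3, 4, 13, 14, 15, 16, 17, 26, 27, 28, 29

G(0) = 0
G(1) = mex{} = 0
G(2) = mex{} = 0
G(3) = mex{} = 0
G(4) = mex{} = 0
G(5) = mex{0} = 1
G(6) = mex{0,0} = 1
G(7) = mex{0,0,0} = 1
G(8) = mex{0,0,0,0} = 1
G(9) = mex{0,0,0,0} = 1
G(10) = mex{1,0,0,0} = 2
G(11) = mex{1,1,0,0} = 2
G(12) = mex{1,1,1,0} = 2
G(13) = mex{1,1,1,1} = 0
G(14) = mex{1,1,1,1} = 0
G(15) = mex{2,1,1,1} = 0
G(16) = mex{2,2,1,1} = 0
G(17) = mex{2,2,2,1} = 0
G(18) = mex{0,2,2,2} = 1
G(19) = mex{0,0,2,2} = 1
G(20) = mex{0,0,0,2} = 1
G(21) = mex{0,0,0,0} = 1
G(22) = mex{0,0,0,0} = 1
G(23) = mex{1,0,0,0} = 2
G(24) = mex{1,1,0,0} = 2
G(25) = mex{1,1,1,0} = 2
G(26) = mex{1,1,1,1} = 0
G(27) = mex{1,1,1,1} = 0
G(28) = mex{2,1,1,1} = 0
G(29) = mex{2,2,1,1} = 0
P-positions are exactly the n with G(n) = 0.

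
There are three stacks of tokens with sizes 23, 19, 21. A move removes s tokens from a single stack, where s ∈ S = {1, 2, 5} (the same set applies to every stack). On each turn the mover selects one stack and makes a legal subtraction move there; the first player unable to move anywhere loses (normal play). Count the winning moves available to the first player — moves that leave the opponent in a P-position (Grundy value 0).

3

All stacks use S = {1, 2, 5}:
n :  0  1  2  3  4  5  6  7  8  9 10 11 12 13 14 15 16 17 18 19 20 21 22 23
G :  0  1  2  0  1  2  0  1  2  0  1  2  0  1  2  0  1  2  0  1  2  0  1  2
Stack A: G(23) = 2.
Stack B: G(19) = 1.
Stack C: G(21) = 0.
Combined Grundy value = 2 ⊕ 1 ⊕ 0 = 3.
A winning move leaves total XOR = 0, i.e. changes one component's Grundy value g to g ⊕ X where X is the current total.
Stack A: need g' = 2⊕3 = 1. Options: 23−1→G=1, 23−2→G=0, 23−5→G=0. Hits: 1.
Stack B: need g' = 1⊕3 = 2. Options: 19−1→G=0, 19−2→G=2, 19−5→G=2. Hits: 2.
Stack C: need g' = 0⊕3 = 3. Options: 21−1→G=2, 21−2→G=1, 21−5→G=1. Hits: 0.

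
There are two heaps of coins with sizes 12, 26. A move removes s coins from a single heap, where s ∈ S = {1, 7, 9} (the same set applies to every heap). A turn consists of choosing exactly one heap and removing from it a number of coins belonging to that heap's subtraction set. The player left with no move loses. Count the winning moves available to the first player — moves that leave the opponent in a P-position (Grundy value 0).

All heaps use S = {1, 7, 9}:
n :  0  1  2  3  4  5  6  7  8  9 10 11 12 13 14 15 16 17 18 19 20 21 22 23 24 25 26
G :  0  1  0  1  0  1  0  1  0  1  0  1  0  1  0  1  0  1  0  1  0  1  0  1  0  1  0
Heap A: G(12) = 0.
Heap B: G(26) = 0.
Combined Grundy value = 0 ⊕ 0 = 0.
A winning move leaves total XOR = 0, i.e. changes one component's Grundy value g to g ⊕ X where X is the current total.
Heap A: target g' = 0⊕0 = 0, but every legal move changes the Grundy value (mex property), so 0 moves.
Heap B: target g' = 0⊕0 = 0, but every legal move changes the Grundy value (mex property), so 0 moves.

0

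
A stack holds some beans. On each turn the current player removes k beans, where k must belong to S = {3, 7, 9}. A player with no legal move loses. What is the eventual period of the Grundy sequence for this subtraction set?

n :  0  1  2  3  4  5  6  7  8  9 10 11 12 13 14 15 16 17 18 19 20 21 22 23 24 25 26
G :  0  0  0  1  1  1  0  2  2  1  3  3  0  2  0  1  0  1  0  1  0  1  0  1  0  1  0
From n = 14 onward G(n+2) = G(n); since this holds over max(S) = 9 consecutive positions the period is 2 (pre-period 14).

2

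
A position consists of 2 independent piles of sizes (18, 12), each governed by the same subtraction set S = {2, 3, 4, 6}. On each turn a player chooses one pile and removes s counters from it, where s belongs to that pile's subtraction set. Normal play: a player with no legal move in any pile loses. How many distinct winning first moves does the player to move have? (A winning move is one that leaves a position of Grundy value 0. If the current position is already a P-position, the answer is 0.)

2

All piles use S = {2, 3, 4, 6}:
G(0) = 0
G(1) = mex{} = 0
G(2) = mex{0} = 1
G(3) = mex{0,0} = 1
G(4) = mex{1,0,0} = 2
G(5) = mex{1,1,0} = 2
G(6) = mex{2,1,1,0} = 3
G(7) = mex{2,2,1,0} = 3
G(8) = mex{3,2,2,1} = 0
G(9) = mex{3,3,2,1} = 0
G(10) = mex{0,3,3,2} = 1
G(11) = mex{0,0,3,2} = 1
G(12) = mex{1,0,0,3} = 2
G(13) = mex{1,1,0,3} = 2
G(14) = mex{2,1,1,0} = 3
G(15) = mex{2,2,1,0} = 3
G(16) = mex{3,2,2,1} = 0
G(17) = mex{3,3,2,1} = 0
G(18) = mex{0,3,3,2} = 1
Pile A: G(18) = 1.
Pile B: G(12) = 2.
Combined Grundy value = 1 ⊕ 2 = 3.
A winning move leaves total XOR = 0, i.e. changes one component's Grundy value g to g ⊕ X where X is the current total.
Pile A: need g' = 1⊕3 = 2. Options: 18−2→G=0, 18−3→G=3, 18−4→G=3, 18−6→G=2. Hits: 1.
Pile B: need g' = 2⊕3 = 1. Options: 12−2→G=1, 12−3→G=0, 12−4→G=0, 12−6→G=3. Hits: 1.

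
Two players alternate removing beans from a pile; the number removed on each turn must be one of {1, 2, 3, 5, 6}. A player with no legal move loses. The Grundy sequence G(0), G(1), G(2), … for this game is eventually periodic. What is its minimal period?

4

G(0) = 0
G(1) = mex{0} = 1
G(2) = mex{1,0} = 2
G(3) = mex{2,1,0} = 3
G(4) = mex{3,2,1} = 0
G(5) = mex{0,3,2,0} = 1
G(6) = mex{1,0,3,1,0} = 2
G(7) = mex{2,1,0,2,1} = 3
G(8) = mex{3,2,1,3,2} = 0
G(9) = mex{0,3,2,0,3} = 1
G(10) = mex{1,0,3,1,0} = 2
G(11) = mex{2,1,0,2,1} = 3
G(12) = mex{3,2,1,3,2} = 0
G(13) = mex{0,3,2,0,3} = 1
G(14) = mex{1,0,3,1,0} = 2
G(n+4) = G(n) holds for n = 0,…,5 (a full window of length max(S) = 6), so the sequence is purely periodic with period 4.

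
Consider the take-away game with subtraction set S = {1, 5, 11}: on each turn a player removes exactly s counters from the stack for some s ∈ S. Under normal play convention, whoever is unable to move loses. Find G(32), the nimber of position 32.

G(0) = 0
G(1) = mex{0} = 1
G(2) = mex{1} = 0
G(3) = mex{0} = 1
G(4) = mex{1} = 0
G(5) = mex{0,0} = 1
G(6) = mex{1,1} = 0
G(7) = mex{0,0} = 1
G(8) = mex{1,1} = 0
G(9) = mex{0,0} = 1
G(10) = mex{1,1} = 0
G(11) = mex{0,0,0} = 1
G(12) = mex{1,1,1} = 0
G(13) = mex{0,0,0} = 1
G(14) = mex{1,1,1} = 0
G(15) = mex{0,0,0} = 1
G(16) = mex{1,1,1} = 0
G(17) = mex{0,0,0} = 1
G(18) = mex{1,1,1} = 0
G(19) = mex{0,0,0} = 1
G(20) = mex{1,1,1} = 0
G(21) = mex{0,0,0} = 1
G(22) = mex{1,1,1} = 0
G(23) = mex{0,0,0} = 1
G(24) = mex{1,1,1} = 0
G(25) = mex{0,0,0} = 1
G(26) = mex{1,1,1} = 0
G(27) = mex{0,0,0} = 1
G(28) = mex{1,1,1} = 0
G(29) = mex{0,0,0} = 1
G(30) = mex{1,1,1} = 0
G(31) = mex{0,0,0} = 1
G(32) = mex{1,1,1} = 0

0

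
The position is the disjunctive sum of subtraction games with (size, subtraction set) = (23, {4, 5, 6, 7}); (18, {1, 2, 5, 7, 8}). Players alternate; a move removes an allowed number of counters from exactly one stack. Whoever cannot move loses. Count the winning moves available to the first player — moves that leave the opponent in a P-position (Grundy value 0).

0

Stack A, S = {4, 5, 6, 7}:
n :  0  1  2  3  4  5  6  7  8  9 10 11 12 13 14 15 16 17 18 19 20 21 22 23
G :  0  0  0  0  1  1  1  1  2  2  2  0  0  0  0  1  1  1  1  2  2  2  0  0
G_A(23) = 0.
Stack B, S = {1, 2, 5, 7, 8}:
G(0) = 0
G(1) = mex{0} = 1
G(2) = mex{1,0} = 2
G(3) = mex{2,1} = 0
G(4) = mex{0,2} = 1
G(5) = mex{1,0,0} = 2
G(6) = mex{2,1,1} = 0
G(7) = mex{0,2,2,0} = 1
G(8) = mex{1,0,0,1,0} = 2
G(9) = mex{2,1,1,2,1} = 0
G(10) = mex{0,2,2,0,2} = 1
G(11) = mex{1,0,0,1,0} = 2
G(12) = mex{2,1,1,2,1} = 0
G(13) = mex{0,2,2,0,2} = 1
G(14) = mex{1,0,0,1,0} = 2
G(15) = mex{2,1,1,2,1} = 0
G(16) = mex{0,2,2,0,2} = 1
G(17) = mex{1,0,0,1,0} = 2
G(18) = mex{2,1,1,2,1} = 0
G_B(18) = 0.
Combined Grundy value = 0 ⊕ 0 = 0.
A winning move leaves total XOR = 0, i.e. changes one component's Grundy value g to g ⊕ X where X is the current total.
Stack A: target g' = 0⊕0 = 0, but every legal move changes the Grundy value (mex property), so 0 moves.
Stack B: target g' = 0⊕0 = 0, but every legal move changes the Grundy value (mex property), so 0 moves.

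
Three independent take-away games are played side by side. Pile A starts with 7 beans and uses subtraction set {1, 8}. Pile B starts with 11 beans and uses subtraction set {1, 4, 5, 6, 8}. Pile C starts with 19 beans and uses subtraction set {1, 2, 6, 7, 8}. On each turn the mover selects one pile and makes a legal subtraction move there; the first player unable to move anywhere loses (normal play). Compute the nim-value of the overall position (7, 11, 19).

5

Pile A, S = {1, 8}:
G(0) = 0
G(1) = mex{0} = 1
G(2) = mex{1} = 0
G(3) = mex{0} = 1
G(4) = mex{1} = 0
G(5) = mex{0} = 1
G(6) = mex{1} = 0
G(7) = mex{0} = 1
G_A(7) = 1.
Pile B, S = {1, 4, 5, 6, 8}:
n :  0  1  2  3  4  5  6  7  8  9 10 11
G :  0  1  0  1  2  3  2  3  4  0  1  0
G_B(11) = 0.
Pile C, S = {1, 2, 6, 7, 8}:
G(0) = 0
G(1) = mex{0} = 1
G(2) = mex{1,0} = 2
G(3) = mex{2,1} = 0
G(4) = mex{0,2} = 1
G(5) = mex{1,0} = 2
G(6) = mex{2,1,0} = 3
G(7) = mex{3,2,1,0} = 4
G(8) = mex{4,3,2,1,0} = 5
G(9) = mex{5,4,0,2,1} = 3
G(10) = mex{3,5,1,0,2} = 4
G(11) = mex{4,3,2,1,0} = 5
G(12) = mex{5,4,3,2,1} = 0
G(13) = mex{0,5,4,3,2} = 1
G(14) = mex{1,0,5,4,3} = 2
G(15) = mex{2,1,3,5,4} = 0
G(16) = mex{0,2,4,3,5} = 1
G(17) = mex{1,0,5,4,3} = 2
G(18) = mex{2,1,0,5,4} = 3
G(19) = mex{3,2,1,0,5} = 4
G_C(19) = 4.
Combined Grundy value = 1 ⊕ 0 ⊕ 4 = 5.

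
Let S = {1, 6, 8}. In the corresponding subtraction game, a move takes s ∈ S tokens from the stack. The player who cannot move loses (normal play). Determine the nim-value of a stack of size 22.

G(0) = 0
G(1) = mex{0} = 1
G(2) = mex{1} = 0
G(3) = mex{0} = 1
G(4) = mex{1} = 0
G(5) = mex{0} = 1
G(6) = mex{1,0} = 2
G(7) = mex{2,1} = 0
G(8) = mex{0,0,0} = 1
G(9) = mex{1,1,1} = 0
G(10) = mex{0,0,0} = 1
G(11) = mex{1,1,1} = 0
G(12) = mex{0,2,0} = 1
G(13) = mex{1,0,1} = 2
G(14) = mex{2,1,2} = 0
G(15) = mex{0,0,0} = 1
G(16) = mex{1,1,1} = 0
G(17) = mex{0,0,0} = 1
G(18) = mex{1,1,1} = 0
G(19) = mex{0,2,0} = 1
G(20) = mex{1,0,1} = 2
G(21) = mex{2,1,2} = 0
G(22) = mex{0,0,0} = 1

1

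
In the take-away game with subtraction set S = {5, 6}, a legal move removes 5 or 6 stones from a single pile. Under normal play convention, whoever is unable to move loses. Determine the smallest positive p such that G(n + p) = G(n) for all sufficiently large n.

11

n :  0  1  2  3  4  5  6  7  8  9 10 11 12 13 14 15 16 17 18 19 20 21 22 23
G :  0  0  0  0  0  1  1  1  1  1  2  0  0  0  0  0  1  1  1  1  1  2  0  0
G(n+11) = G(n) holds for n = 0,…,5 (a full window of length max(S) = 6), so the sequence is purely periodic with period 11.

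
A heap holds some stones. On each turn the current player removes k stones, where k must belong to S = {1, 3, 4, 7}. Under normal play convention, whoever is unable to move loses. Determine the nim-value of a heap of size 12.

n :  0  1  2  3  4  5  6  7  8  9 10 11 12
G :  0  1  0  1  2  3  2  3  0  1  0  1  2

2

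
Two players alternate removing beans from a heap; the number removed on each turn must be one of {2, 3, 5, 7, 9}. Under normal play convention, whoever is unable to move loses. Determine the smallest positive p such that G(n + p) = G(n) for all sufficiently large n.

11

n :  0  1  2  3  4  5  6  7  8  9 10 11 12 13 14 15 16 17 18 19 20 21 22 23
G :  0  0  1  1  2  2  3  3  4  4  5  0  0  1  1  2  2  3  3  4  4  5  0  0
G(n+11) = G(n) holds for n = 0,…,8 (a full window of length max(S) = 9), so the sequence is purely periodic with period 11.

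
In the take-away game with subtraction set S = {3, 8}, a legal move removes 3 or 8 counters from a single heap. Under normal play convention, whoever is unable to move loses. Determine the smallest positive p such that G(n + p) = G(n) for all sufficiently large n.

n :  0  1  2  3  4  5  6  7  8  9 10 11 12 13 14 15 16 17 18 19 20 21 22 23
G :  0  0  0  1  1  1  0  0  2  1  1  0  0  0  1  1  1  0  0  2  1  1  0  0
G(n+11) = G(n) holds for n = 0,…,7 (a full window of length max(S) = 8), so the sequence is purely periodic with period 11.

11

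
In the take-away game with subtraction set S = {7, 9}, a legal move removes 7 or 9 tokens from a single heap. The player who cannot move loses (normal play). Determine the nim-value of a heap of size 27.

G(0) = 0
G(1) = mex{} = 0
G(2) = mex{} = 0
G(3) = mex{} = 0
G(4) = mex{} = 0
G(5) = mex{} = 0
G(6) = mex{} = 0
G(7) = mex{0} = 1
G(8) = mex{0} = 1
G(9) = mex{0,0} = 1
G(10) = mex{0,0} = 1
G(11) = mex{0,0} = 1
G(12) = mex{0,0} = 1
G(13) = mex{0,0} = 1
G(14) = mex{1,0} = 2
G(15) = mex{1,0} = 2
G(16) = mex{1,1} = 0
G(17) = mex{1,1} = 0
G(18) = mex{1,1} = 0
G(19) = mex{1,1} = 0
G(20) = mex{1,1} = 0
G(21) = mex{2,1} = 0
G(22) = mex{2,1} = 0
G(23) = mex{0,2} = 1
G(24) = mex{0,2} = 1
G(25) = mex{0,0} = 1
G(26) = mex{0,0} = 1
G(27) = mex{0,0} = 1

1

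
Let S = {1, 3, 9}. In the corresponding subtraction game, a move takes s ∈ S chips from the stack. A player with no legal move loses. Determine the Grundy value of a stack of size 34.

0

G(0) = 0
G(1) = mex{0} = 1
G(2) = mex{1} = 0
G(3) = mex{0,0} = 1
G(4) = mex{1,1} = 0
G(5) = mex{0,0} = 1
G(6) = mex{1,1} = 0
G(7) = mex{0,0} = 1
G(8) = mex{1,1} = 0
G(9) = mex{0,0,0} = 1
G(10) = mex{1,1,1} = 0
G(11) = mex{0,0,0} = 1
G(12) = mex{1,1,1} = 0
G(13) = mex{0,0,0} = 1
G(14) = mex{1,1,1} = 0
G(15) = mex{0,0,0} = 1
G(16) = mex{1,1,1} = 0
G(17) = mex{0,0,0} = 1
G(18) = mex{1,1,1} = 0
G(19) = mex{0,0,0} = 1
G(20) = mex{1,1,1} = 0
G(21) = mex{0,0,0} = 1
G(22) = mex{1,1,1} = 0
G(23) = mex{0,0,0} = 1
G(24) = mex{1,1,1} = 0
G(25) = mex{0,0,0} = 1
G(26) = mex{1,1,1} = 0
G(27) = mex{0,0,0} = 1
G(28) = mex{1,1,1} = 0
G(29) = mex{0,0,0} = 1
G(30) = mex{1,1,1} = 0
G(31) = mex{0,0,0} = 1
G(32) = mex{1,1,1} = 0
G(33) = mex{0,0,0} = 1
G(34) = mex{1,1,1} = 0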